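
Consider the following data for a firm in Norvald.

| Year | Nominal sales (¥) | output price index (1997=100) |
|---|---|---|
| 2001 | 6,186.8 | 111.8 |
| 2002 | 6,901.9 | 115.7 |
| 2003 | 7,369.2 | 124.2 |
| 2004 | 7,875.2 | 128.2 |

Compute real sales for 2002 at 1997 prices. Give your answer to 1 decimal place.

¥5,965.3

Real sales 2002 = 6901.9 / 1.157 = 5965.34.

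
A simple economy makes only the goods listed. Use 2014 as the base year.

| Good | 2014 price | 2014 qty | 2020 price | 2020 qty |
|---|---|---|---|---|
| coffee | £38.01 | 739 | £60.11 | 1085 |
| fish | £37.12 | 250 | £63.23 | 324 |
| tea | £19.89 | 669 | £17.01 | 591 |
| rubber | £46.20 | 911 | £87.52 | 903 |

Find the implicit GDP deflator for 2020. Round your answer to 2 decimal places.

Nominal GDP 2020 = 60.11·1085 + 63.23·324 + 17.01·591 + 87.52·903 = 174789.34.
Real GDP 2020 (at 2014 prices) = 38.01·1085 + 37.12·324 + 19.89·591 + 46.20·903 = 106741.32.
Deflator = Nominal/Real × 100 = 174789.34/106741.32 × 100 = 163.750.

163.75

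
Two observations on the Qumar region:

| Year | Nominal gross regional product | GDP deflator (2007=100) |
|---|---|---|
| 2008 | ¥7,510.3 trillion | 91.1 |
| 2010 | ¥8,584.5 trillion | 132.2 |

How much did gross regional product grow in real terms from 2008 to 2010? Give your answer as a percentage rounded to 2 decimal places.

Real gross regional product 2008 = 7510.3 / 0.911 = 8244.02.
Real gross regional product 2010 = 8584.5 / 1.322 = 6493.57.
Real growth = 6493.57 / 8244.02 − 1 = -0.2123.

-21.23%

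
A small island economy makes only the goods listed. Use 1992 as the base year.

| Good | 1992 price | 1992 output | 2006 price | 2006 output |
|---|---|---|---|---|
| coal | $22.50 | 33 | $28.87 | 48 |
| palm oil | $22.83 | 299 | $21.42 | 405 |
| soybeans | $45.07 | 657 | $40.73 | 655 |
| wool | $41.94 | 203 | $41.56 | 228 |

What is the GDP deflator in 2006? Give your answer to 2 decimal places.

Nominal GDP 2006 = 28.87·48 + 21.42·405 + 40.73·655 + 41.56·228 = 46214.69.
Real GDP 2006 (at 1992 prices) = 22.50·48 + 22.83·405 + 45.07·655 + 41.94·228 = 49409.32.
Deflator = Nominal/Real × 100 = 46214.69/49409.32 × 100 = 93.534.

93.53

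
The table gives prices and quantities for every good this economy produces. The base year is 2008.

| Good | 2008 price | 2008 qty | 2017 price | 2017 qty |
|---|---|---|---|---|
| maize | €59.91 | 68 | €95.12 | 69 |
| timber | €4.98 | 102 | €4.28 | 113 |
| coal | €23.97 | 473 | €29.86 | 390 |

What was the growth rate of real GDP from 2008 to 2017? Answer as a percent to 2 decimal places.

-11.78%

Real GDP 2008 = Nominal GDP 2008 = 59.91·68 + 4.98·102 + 23.97·473 = 15919.65.
Real GDP 2017 (at 2008 prices) = 59.91·69 + 4.98·113 + 23.97·390 = 14044.83.
Real growth = 14044.83/15919.65 − 1 = -0.1178.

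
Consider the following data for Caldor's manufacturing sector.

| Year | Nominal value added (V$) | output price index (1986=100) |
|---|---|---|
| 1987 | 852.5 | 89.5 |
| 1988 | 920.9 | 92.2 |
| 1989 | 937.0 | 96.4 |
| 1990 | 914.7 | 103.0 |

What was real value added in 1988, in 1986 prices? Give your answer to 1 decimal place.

Real value added 1988 = 920.9 / 0.922 = 998.81.

V$998.8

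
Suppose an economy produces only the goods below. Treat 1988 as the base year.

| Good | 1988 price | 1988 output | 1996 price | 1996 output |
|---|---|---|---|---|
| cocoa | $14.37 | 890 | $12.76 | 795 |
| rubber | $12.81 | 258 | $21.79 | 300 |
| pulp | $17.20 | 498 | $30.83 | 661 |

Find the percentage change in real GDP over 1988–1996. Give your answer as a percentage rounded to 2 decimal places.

Real GDP 1988 = Nominal GDP 1988 = 14.37·890 + 12.81·258 + 17.20·498 = 24659.88.
Real GDP 1996 (at 1988 prices) = 14.37·795 + 12.81·300 + 17.20·661 = 26636.35.
Real growth = 26636.35/24659.88 − 1 = 0.0801.

8.01%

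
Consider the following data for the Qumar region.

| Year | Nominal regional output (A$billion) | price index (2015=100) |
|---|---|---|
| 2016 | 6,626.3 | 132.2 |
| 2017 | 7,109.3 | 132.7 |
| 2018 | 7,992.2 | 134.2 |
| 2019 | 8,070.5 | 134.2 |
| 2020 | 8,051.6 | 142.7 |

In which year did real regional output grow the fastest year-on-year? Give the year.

2018

2017: real = 7109.3/1.327 = 5357.42; growth vs 2016 (5012.33) = 6.88%.
2018: real = 7992.2/1.342 = 5955.44; growth vs 2017 (5357.42) = 11.16%.
2019: real = 8070.5/1.342 = 6013.79; growth vs 2018 (5955.44) = 0.98%.
2020: real = 8051.6/1.427 = 5642.33; growth vs 2019 (6013.79) = -6.18%.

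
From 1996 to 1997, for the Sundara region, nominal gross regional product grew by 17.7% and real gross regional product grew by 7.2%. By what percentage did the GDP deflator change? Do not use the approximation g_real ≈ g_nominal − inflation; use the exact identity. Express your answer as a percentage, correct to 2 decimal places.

9.79%

(1 + g_nom) = (1 + g_real)(1 + π), so π = 1.1770 / 1.0720 − 1 = 0.09795.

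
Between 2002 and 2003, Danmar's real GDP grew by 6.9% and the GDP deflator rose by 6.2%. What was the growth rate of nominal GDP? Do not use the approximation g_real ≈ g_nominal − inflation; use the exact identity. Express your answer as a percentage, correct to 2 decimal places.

13.53%

(1 + g_nom) = (1 + g_real)(1 + π) = 1.0690 × 1.0620 = 1.13528.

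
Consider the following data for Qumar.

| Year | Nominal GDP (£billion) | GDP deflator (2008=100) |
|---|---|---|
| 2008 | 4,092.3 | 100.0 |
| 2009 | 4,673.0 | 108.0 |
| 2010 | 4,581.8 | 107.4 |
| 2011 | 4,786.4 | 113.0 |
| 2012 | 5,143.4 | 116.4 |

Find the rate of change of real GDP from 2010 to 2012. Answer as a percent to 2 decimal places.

3.58%

Real GDP 2010 = 4581.8/1.074 = 4266.11.
Real GDP 2012 = 5143.4/1.164 = 4418.73.
Change = 4418.73/4266.11 − 1 = 0.0358.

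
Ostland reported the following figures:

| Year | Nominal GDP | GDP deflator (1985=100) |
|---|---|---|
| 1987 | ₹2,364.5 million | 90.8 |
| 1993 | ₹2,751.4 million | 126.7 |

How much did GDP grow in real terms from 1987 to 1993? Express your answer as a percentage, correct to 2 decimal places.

-16.61%

Real GDP 1987 = 2364.5 / 0.908 = 2604.07.
Real GDP 1993 = 2751.4 / 1.267 = 2171.59.
Real growth = 2171.59 / 2604.07 − 1 = -0.1661.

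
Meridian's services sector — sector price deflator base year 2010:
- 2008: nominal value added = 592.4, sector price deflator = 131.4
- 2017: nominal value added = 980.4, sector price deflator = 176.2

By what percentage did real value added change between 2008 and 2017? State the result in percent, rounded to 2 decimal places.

23.42%

Real value added 2008 = 592.4 / 1.314 = 450.84.
Real value added 2017 = 980.4 / 1.762 = 556.41.
Real growth = 556.41 / 450.84 − 1 = 0.2342.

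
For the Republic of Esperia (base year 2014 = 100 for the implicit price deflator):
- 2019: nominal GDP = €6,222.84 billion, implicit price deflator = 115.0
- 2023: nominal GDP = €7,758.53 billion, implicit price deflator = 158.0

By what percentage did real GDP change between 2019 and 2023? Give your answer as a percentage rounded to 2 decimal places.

-9.25%

Real GDP 2019 = 6222.84 / 1.150 = 5411.17.
Real GDP 2023 = 7758.53 / 1.580 = 4910.46.
Real growth = 4910.46 / 5411.17 − 1 = -0.0925.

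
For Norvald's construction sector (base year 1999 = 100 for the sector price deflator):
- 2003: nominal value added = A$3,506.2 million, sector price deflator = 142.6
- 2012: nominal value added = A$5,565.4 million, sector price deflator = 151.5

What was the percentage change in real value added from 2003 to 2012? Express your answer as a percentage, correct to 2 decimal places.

Real value added 2003 = 3506.2 / 1.426 = 2458.77.
Real value added 2012 = 5565.4 / 1.515 = 3673.53.
Real growth = 3673.53 / 2458.77 − 1 = 0.4941.

49.41%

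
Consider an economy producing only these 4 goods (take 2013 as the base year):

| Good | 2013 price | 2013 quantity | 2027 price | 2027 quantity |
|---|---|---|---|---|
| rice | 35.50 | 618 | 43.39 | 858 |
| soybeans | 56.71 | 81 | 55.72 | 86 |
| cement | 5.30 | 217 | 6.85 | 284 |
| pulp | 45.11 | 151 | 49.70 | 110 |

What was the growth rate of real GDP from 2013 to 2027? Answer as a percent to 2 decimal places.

21.19%

Real GDP 2013 = Nominal GDP 2013 = 35.50·618 + 56.71·81 + 5.30·217 + 45.11·151 = 34494.22.
Real GDP 2027 (at 2013 prices) = 35.50·858 + 56.71·86 + 5.30·284 + 45.11·110 = 41803.36.
Real growth = 41803.36/34494.22 − 1 = 0.2119.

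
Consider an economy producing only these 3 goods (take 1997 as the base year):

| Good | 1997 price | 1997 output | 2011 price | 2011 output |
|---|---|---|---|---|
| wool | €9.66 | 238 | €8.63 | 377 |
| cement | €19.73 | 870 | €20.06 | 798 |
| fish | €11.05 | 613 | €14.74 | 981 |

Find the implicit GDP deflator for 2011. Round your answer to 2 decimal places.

111.56

Nominal GDP 2011 = 8.63·377 + 20.06·798 + 14.74·981 = 33721.33.
Real GDP 2011 (at 1997 prices) = 9.66·377 + 19.73·798 + 11.05·981 = 30226.41.
Deflator = Nominal/Real × 100 = 33721.33/30226.41 × 100 = 111.562.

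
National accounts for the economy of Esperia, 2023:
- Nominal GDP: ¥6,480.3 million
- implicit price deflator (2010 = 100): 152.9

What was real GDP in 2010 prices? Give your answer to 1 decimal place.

¥4,238.3 million

Real GDP = Nominal / (implicit price deflator/100) = 6480.3 / 1.529 = 4238.26.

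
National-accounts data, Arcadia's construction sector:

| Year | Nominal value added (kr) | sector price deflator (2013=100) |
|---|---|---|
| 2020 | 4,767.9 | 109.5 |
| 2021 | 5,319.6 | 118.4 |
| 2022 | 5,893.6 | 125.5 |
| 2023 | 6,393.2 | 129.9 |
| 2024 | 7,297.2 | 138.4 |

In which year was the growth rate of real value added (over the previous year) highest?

2021: real = 5319.6/1.184 = 4492.91; growth vs 2020 (4354.25) = 3.18%.
2022: real = 5893.6/1.255 = 4696.10; growth vs 2021 (4492.91) = 4.52%.
2023: real = 6393.2/1.299 = 4921.63; growth vs 2022 (4696.10) = 4.80%.
2024: real = 7297.2/1.384 = 5272.54; growth vs 2023 (4921.63) = 7.13%.

2024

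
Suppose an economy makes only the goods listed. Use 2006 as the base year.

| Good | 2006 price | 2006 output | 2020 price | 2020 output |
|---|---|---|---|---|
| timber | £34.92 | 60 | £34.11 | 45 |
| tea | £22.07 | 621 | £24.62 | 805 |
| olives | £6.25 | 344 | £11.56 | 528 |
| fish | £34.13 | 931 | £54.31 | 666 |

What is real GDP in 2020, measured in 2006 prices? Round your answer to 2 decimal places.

£45368.33

Real GDP 2020 = Σ (p_2006 × q_2020) = 34.92·45 + 22.07·805 + 6.25·528 + 34.13·666 = 45368.33.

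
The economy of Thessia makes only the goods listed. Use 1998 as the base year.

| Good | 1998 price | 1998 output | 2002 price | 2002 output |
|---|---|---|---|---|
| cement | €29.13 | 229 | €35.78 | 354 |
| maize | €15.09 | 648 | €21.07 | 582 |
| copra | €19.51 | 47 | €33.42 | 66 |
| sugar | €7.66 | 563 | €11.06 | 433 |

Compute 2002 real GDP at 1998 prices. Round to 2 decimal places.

€23698.84

Real GDP 2002 = Σ (p_1998 × q_2002) = 29.13·354 + 15.09·582 + 19.51·66 + 7.66·433 = 23698.84.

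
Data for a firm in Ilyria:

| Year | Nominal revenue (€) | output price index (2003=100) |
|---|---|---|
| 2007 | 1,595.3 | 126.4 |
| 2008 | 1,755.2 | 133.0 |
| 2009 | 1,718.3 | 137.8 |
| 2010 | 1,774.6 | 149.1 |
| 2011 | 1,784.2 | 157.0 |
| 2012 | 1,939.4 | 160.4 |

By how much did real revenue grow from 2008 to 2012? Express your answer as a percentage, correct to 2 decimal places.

-8.38%

Real revenue 2008 = 1755.2/1.330 = 1319.70.
Real revenue 2012 = 1939.4/1.604 = 1209.10.
Change = 1209.10/1319.70 − 1 = -0.0838.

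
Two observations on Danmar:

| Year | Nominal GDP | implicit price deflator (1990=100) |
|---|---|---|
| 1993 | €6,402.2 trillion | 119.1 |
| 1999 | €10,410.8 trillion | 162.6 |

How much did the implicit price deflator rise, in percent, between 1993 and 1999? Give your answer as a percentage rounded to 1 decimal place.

Price-level change = 162.6 / 119.1 − 1 = 0.3652.

36.5%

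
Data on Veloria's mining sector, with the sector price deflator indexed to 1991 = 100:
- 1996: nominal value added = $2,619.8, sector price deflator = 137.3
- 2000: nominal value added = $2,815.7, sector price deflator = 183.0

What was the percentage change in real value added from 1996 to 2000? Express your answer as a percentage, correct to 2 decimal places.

Real value added 1996 = 2619.8 / 1.373 = 1908.08.
Real value added 2000 = 2815.7 / 1.830 = 1538.63.
Real growth = 1538.63 / 1908.08 − 1 = -0.1936.

-19.36%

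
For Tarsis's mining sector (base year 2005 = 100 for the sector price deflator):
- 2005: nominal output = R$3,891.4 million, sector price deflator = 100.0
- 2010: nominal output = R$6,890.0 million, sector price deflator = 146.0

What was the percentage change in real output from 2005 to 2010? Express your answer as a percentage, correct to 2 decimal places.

21.27%

Deflate each year: 2005 → 3891.4/1.000 = 3891.40; 2010 → 6890.0/1.460 = 4719.18.
So real output changed by 4719.18/3891.40 − 1 = 0.2127, i.e. 21.27%.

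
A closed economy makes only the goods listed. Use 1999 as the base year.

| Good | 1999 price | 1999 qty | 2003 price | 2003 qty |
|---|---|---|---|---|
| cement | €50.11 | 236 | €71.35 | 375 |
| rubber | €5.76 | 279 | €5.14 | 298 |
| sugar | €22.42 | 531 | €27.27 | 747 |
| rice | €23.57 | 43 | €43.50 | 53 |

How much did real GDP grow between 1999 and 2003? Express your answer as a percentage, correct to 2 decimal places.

46.12%

Real GDP 1999 = Nominal GDP 1999 = 50.11·236 + 5.76·279 + 22.42·531 + 23.57·43 = 26351.53.
Real GDP 2003 (at 1999 prices) = 50.11·375 + 5.76·298 + 22.42·747 + 23.57·53 = 38504.68.
Real growth = 38504.68/26351.53 − 1 = 0.4612.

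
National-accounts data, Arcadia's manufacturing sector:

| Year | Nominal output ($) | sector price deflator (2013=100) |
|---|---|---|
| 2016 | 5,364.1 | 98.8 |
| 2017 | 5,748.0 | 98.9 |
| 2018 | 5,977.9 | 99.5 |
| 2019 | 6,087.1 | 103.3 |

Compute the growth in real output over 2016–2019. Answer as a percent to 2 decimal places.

Real output 2016 = 5364.1/0.988 = 5429.25.
Real output 2019 = 6087.1/1.033 = 5892.64.
Change = 5892.64/5429.25 − 1 = 0.0854.

8.54%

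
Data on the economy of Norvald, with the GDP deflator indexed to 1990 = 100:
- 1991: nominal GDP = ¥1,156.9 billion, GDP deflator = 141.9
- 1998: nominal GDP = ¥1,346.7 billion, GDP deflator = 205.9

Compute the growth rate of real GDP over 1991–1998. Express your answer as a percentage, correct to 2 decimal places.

Real GDP 1991 = 1156.9 / 1.419 = 815.29.
Real GDP 1998 = 1346.7 / 2.059 = 654.06.
Real growth = 654.06 / 815.29 − 1 = -0.1978.

-19.78%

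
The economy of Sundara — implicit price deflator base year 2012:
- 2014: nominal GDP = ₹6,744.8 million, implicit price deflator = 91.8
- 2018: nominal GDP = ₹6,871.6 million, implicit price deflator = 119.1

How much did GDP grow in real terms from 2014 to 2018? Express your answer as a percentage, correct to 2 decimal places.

Deflate each year: 2014 → 6744.8/0.918 = 7347.28; 2018 → 6871.6/1.191 = 5769.61.
So real GDP changed by 5769.61/7347.28 − 1 = -0.2147, i.e. -21.47%.

-21.47%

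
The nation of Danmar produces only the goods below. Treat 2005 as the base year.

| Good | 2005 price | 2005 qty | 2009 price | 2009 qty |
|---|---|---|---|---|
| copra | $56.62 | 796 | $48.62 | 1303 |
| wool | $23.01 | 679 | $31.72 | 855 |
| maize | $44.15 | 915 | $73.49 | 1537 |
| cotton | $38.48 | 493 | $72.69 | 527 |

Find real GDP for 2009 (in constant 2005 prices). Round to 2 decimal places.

$181586.92

Real GDP 2009 = Σ (p_2005 × q_2009) = 56.62·1303 + 23.01·855 + 44.15·1537 + 38.48·527 = 181586.92.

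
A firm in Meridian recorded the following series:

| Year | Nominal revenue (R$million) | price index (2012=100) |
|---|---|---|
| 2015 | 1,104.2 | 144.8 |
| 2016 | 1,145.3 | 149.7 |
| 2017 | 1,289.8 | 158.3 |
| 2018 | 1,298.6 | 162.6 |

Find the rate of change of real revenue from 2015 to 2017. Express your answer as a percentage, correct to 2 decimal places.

6.85%

Real revenue 2015 = 1104.2/1.448 = 762.57.
Real revenue 2017 = 1289.8/1.583 = 814.78.
Change = 814.78/762.57 − 1 = 0.0685.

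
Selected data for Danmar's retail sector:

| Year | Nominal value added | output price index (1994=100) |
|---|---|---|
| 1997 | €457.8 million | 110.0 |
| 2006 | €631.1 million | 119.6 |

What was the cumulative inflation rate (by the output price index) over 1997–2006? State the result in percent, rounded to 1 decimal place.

8.7%

Price-level change = 119.6 / 110.0 − 1 = 0.0873.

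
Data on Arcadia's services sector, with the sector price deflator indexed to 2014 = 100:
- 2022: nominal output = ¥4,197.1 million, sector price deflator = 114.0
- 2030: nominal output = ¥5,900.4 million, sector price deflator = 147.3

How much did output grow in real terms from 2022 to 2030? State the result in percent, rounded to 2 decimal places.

Real output 2022 = 4197.1 / 1.140 = 3681.67.
Real output 2030 = 5900.4 / 1.473 = 4005.70.
Real growth = 4005.70 / 3681.67 − 1 = 0.0880.

8.80%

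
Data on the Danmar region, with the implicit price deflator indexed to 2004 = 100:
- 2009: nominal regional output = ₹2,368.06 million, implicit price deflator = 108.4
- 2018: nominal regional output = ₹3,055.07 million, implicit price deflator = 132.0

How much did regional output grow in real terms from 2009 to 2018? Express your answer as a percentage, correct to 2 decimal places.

5.95%

Real regional output 2009 = 2368.06 / 1.084 = 2184.56.
Real regional output 2018 = 3055.07 / 1.320 = 2314.45.
Real growth = 2314.45 / 2184.56 − 1 = 0.0595.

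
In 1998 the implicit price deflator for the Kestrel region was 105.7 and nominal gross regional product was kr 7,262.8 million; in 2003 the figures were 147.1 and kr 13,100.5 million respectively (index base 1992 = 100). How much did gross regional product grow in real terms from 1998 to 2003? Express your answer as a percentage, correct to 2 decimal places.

29.61%

Deflate each year: 1998 → 7262.8/1.057 = 6871.14; 2003 → 13100.5/1.471 = 8905.85.
So real gross regional product changed by 8905.85/6871.14 − 1 = 0.2961, i.e. 29.61%.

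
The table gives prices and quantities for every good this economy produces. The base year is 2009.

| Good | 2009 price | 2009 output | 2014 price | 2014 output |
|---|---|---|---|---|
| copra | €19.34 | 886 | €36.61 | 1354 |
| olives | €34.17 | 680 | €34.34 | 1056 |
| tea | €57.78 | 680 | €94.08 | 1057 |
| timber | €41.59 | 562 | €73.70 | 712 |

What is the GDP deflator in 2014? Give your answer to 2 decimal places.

Nominal GDP 2014 = 36.61·1354 + 34.34·1056 + 94.08·1057 + 73.70·712 = 237749.94.
Real GDP 2014 (at 2009 prices) = 19.34·1354 + 34.17·1056 + 57.78·1057 + 41.59·712 = 152955.42.
Deflator = Nominal/Real × 100 = 237749.94/152955.42 × 100 = 155.437.

155.44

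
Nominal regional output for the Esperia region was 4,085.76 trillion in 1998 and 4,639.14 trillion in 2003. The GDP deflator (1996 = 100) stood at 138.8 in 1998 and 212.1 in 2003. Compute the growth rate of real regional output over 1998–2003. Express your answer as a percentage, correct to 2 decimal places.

-25.70%

Real regional output 1998 = 4085.76 / 1.388 = 2943.63.
Real regional output 2003 = 4639.14 / 2.121 = 2187.24.
Real growth = 2187.24 / 2943.63 − 1 = -0.2570.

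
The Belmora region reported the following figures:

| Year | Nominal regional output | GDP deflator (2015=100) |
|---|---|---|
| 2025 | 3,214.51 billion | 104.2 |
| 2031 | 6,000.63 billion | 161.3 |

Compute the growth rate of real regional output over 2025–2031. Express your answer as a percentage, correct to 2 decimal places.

Deflate each year: 2025 → 3214.51/1.042 = 3084.94; 2031 → 6000.63/1.613 = 3720.17.
So real regional output changed by 3720.17/3084.94 − 1 = 0.2059, i.e. 20.59%.

20.59%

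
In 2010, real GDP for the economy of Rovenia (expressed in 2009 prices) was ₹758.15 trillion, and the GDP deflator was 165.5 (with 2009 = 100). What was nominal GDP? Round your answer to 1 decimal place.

Nominal GDP = Real × (GDP deflator/100) = 758.15 × 1.655 = 1254.74.

₹1,254.7 trillion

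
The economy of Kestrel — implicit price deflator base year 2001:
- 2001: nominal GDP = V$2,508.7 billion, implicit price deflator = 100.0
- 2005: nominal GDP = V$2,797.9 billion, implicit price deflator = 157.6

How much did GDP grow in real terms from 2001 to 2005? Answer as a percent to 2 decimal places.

Real GDP 2001 = 2508.7 / 1.000 = 2508.70.
Real GDP 2005 = 2797.9 / 1.576 = 1775.32.
Real growth = 1775.32 / 2508.70 − 1 = -0.2923.

-29.23%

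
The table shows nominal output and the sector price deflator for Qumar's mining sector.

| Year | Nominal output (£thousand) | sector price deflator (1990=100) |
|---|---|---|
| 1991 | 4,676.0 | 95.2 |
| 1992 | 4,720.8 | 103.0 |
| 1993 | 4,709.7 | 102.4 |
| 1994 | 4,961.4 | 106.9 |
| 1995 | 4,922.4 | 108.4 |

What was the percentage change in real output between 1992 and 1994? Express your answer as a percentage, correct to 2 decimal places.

Real output 1992 = 4720.8/1.030 = 4583.30.
Real output 1994 = 4961.4/1.069 = 4641.16.
Change = 4641.16/4583.30 − 1 = 0.0126.

1.26%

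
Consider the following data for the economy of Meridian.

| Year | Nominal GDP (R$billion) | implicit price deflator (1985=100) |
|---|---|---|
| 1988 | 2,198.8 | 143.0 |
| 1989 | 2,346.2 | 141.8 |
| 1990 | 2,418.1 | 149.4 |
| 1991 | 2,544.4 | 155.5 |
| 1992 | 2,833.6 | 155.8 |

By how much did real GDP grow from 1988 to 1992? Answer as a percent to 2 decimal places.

Real GDP 1988 = 2198.8/1.430 = 1537.62.
Real GDP 1992 = 2833.6/1.558 = 1818.74.
Change = 1818.74/1537.62 − 1 = 0.1828.

18.28%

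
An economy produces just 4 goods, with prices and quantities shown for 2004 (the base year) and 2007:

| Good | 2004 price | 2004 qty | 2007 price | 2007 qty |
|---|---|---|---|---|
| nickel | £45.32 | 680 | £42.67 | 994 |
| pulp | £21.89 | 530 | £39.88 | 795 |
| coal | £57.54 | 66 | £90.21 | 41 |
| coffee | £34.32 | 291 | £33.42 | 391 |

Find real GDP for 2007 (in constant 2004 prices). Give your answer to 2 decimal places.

Real GDP 2007 = Σ (p_2004 × q_2007) = 45.32·994 + 21.89·795 + 57.54·41 + 34.32·391 = 78228.89.

£78228.89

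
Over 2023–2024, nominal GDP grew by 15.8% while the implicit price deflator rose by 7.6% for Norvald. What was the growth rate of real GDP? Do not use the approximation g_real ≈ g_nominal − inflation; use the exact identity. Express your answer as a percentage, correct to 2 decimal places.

7.62%

(1 + g_nom) = (1 + g_real)(1 + π), so g_real = 1.1580 / 1.0760 − 1 = 0.07621.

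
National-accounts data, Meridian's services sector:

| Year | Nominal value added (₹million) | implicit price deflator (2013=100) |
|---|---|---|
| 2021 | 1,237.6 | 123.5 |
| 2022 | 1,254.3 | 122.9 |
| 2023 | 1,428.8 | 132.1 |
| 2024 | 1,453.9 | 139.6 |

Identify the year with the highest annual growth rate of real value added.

2023

2022: real = 1254.3/1.229 = 1020.59; growth vs 2021 (1002.11) = 1.84%.
2023: real = 1428.8/1.321 = 1081.60; growth vs 2022 (1020.59) = 5.98%.
2024: real = 1453.9/1.396 = 1041.48; growth vs 2023 (1081.60) = -3.71%.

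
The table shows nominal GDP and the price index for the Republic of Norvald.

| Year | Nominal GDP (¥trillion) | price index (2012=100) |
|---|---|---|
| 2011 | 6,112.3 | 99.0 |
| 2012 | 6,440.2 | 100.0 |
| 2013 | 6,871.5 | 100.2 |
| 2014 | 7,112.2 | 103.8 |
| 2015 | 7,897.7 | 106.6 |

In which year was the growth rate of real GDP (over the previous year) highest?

2015

2012: real = 6440.2/1.000 = 6440.20; growth vs 2011 (6174.04) = 4.31%.
2013: real = 6871.5/1.002 = 6857.78; growth vs 2012 (6440.20) = 6.48%.
2014: real = 7112.2/1.038 = 6851.83; growth vs 2013 (6857.78) = -0.09%.
2015: real = 7897.7/1.066 = 7408.72; growth vs 2014 (6851.83) = 8.13%.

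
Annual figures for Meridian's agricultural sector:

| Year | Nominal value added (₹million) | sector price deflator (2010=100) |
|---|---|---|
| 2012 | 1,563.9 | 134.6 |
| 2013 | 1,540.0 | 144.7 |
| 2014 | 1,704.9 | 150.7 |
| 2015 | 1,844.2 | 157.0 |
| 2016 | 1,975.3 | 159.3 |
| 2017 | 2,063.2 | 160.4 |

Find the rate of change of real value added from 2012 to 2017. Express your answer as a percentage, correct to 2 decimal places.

10.71%

Real value added 2012 = 1563.9/1.346 = 1161.89.
Real value added 2017 = 2063.2/1.604 = 1286.28.
Change = 1286.28/1161.89 − 1 = 0.1071.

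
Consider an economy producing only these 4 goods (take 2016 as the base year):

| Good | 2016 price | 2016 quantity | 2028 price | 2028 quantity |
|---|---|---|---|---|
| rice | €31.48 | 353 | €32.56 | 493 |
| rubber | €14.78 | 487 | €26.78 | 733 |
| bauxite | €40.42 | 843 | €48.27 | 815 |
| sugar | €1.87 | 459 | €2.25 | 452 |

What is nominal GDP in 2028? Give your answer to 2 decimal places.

Nominal GDP 2028 = Σ (p_2028 × q_2028) = 32.56·493 + 26.78·733 + 48.27·815 + 2.25·452 = 76038.87.

€76038.87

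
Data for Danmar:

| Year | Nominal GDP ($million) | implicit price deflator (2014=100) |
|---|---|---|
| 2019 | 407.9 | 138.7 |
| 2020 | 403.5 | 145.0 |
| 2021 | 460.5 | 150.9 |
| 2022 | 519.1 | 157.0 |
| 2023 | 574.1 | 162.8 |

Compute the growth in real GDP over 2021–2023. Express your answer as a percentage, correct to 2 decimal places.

15.56%

Real GDP 2021 = 460.5/1.509 = 305.17.
Real GDP 2023 = 574.1/1.628 = 352.64.
Change = 352.64/305.17 − 1 = 0.1556.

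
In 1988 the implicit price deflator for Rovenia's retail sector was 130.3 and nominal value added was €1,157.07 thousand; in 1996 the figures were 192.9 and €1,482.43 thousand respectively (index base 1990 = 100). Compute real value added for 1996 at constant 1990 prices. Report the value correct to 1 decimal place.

Real value added = Nominal / (implicit price deflator/100) = 1482.43 / 1.929 = 768.50.

€768.5 thousand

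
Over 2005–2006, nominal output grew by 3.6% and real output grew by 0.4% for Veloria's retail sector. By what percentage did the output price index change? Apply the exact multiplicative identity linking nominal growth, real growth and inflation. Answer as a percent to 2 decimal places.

3.19%

(1 + g_nom) = (1 + g_real)(1 + π), so π = 1.0360 / 1.0040 − 1 = 0.03187.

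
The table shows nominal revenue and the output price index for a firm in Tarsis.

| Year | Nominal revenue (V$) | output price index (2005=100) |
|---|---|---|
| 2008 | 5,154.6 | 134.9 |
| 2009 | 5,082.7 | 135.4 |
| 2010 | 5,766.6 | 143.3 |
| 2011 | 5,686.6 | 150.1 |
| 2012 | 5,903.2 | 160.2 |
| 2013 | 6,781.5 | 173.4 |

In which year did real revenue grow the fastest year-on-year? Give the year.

2009: real = 5082.7/1.354 = 3753.84; growth vs 2008 (3821.05) = -1.76%.
2010: real = 5766.6/1.433 = 4024.15; growth vs 2009 (3753.84) = 7.20%.
2011: real = 5686.6/1.501 = 3788.54; growth vs 2010 (4024.15) = -5.85%.
2012: real = 5903.2/1.602 = 3684.89; growth vs 2011 (3788.54) = -2.74%.
2013: real = 6781.5/1.734 = 3910.90; growth vs 2012 (3684.89) = 6.13%.

2010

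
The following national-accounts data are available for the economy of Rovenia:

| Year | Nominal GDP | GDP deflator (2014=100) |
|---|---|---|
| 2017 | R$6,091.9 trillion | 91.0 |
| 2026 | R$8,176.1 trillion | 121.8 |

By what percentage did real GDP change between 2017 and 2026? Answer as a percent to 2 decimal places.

0.27%

Deflate each year: 2017 → 6091.9/0.910 = 6694.40; 2026 → 8176.1/1.218 = 6712.73.
So real GDP changed by 6712.73/6694.40 − 1 = 0.0027, i.e. 0.27%.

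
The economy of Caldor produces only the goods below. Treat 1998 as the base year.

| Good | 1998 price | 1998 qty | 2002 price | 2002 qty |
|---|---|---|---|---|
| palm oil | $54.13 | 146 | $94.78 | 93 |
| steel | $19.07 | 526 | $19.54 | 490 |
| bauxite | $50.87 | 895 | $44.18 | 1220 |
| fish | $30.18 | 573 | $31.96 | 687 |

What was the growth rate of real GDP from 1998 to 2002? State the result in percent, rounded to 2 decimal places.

20.33%

Real GDP 1998 = Nominal GDP 1998 = 54.13·146 + 19.07·526 + 50.87·895 + 30.18·573 = 80755.59.
Real GDP 2002 (at 1998 prices) = 54.13·93 + 19.07·490 + 50.87·1220 + 30.18·687 = 97173.45.
Real growth = 97173.45/80755.59 − 1 = 0.2033.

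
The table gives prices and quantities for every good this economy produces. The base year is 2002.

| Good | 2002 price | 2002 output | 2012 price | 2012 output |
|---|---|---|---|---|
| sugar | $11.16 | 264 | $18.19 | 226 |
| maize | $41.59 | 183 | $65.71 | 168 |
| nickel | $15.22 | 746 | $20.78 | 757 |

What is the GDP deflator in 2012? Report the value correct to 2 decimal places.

146.84

Nominal GDP 2012 = 18.19·226 + 65.71·168 + 20.78·757 = 30880.68.
Real GDP 2012 (at 2002 prices) = 11.16·226 + 41.59·168 + 15.22·757 = 21030.82.
Deflator = Nominal/Real × 100 = 30880.68/21030.82 × 100 = 146.835.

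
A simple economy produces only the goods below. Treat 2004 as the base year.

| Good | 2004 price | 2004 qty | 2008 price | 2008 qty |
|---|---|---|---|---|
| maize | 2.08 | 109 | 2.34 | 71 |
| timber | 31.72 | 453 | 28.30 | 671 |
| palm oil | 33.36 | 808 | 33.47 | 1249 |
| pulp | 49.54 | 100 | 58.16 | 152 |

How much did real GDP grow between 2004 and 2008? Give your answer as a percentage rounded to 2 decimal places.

51.87%

Real GDP 2004 = Nominal GDP 2004 = 2.08·109 + 31.72·453 + 33.36·808 + 49.54·100 = 46504.76.
Real GDP 2008 (at 2004 prices) = 2.08·71 + 31.72·671 + 33.36·1249 + 49.54·152 = 70628.52.
Real growth = 70628.52/46504.76 − 1 = 0.5187.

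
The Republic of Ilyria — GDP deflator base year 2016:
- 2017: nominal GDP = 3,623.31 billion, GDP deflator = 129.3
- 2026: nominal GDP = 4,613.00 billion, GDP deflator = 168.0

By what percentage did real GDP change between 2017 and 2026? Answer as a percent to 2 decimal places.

Real GDP 2017 = 3623.31 / 1.293 = 2802.25.
Real GDP 2026 = 4613.00 / 1.680 = 2745.83.
Real growth = 2745.83 / 2802.25 − 1 = -0.0201.

-2.01%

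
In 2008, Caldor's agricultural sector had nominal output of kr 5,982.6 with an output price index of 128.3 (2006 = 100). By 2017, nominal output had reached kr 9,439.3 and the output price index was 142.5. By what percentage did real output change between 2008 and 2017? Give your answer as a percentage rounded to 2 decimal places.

42.06%

Real output 2008 = 5982.6 / 1.283 = 4662.98.
Real output 2017 = 9439.3 / 1.425 = 6624.07.
Real growth = 6624.07 / 4662.98 − 1 = 0.4206.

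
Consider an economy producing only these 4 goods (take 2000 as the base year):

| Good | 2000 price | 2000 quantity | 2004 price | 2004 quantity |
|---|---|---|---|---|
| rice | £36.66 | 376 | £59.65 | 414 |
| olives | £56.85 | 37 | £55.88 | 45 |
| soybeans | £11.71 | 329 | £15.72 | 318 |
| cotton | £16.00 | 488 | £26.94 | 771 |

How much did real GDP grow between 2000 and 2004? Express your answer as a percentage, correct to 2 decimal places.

Real GDP 2000 = Nominal GDP 2000 = 36.66·376 + 56.85·37 + 11.71·329 + 16.00·488 = 27548.20.
Real GDP 2004 (at 2000 prices) = 36.66·414 + 56.85·45 + 11.71·318 + 16.00·771 = 33795.27.
Real growth = 33795.27/27548.20 − 1 = 0.2268.

22.68%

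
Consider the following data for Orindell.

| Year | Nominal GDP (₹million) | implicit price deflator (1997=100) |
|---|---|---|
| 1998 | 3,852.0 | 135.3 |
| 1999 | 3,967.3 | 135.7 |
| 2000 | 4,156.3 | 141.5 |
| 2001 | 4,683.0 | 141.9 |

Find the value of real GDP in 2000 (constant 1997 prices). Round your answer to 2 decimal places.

₹2,937.31 million

Real GDP 2000 = 4156.3 / 1.415 = 2937.31.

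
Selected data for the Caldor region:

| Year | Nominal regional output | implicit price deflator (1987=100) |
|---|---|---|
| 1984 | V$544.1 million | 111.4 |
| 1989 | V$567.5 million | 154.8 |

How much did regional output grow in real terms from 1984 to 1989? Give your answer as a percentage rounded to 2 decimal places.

-24.94%

Deflate each year: 1984 → 544.1/1.114 = 488.42; 1989 → 567.5/1.548 = 366.60.
So real regional output changed by 366.60/488.42 − 1 = -0.2494, i.e. -24.94%.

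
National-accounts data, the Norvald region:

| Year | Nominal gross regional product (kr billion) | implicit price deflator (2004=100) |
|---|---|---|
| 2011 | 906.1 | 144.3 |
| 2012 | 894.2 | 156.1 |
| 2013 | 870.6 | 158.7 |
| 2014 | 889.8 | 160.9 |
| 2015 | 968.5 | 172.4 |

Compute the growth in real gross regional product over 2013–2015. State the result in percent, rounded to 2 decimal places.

2.40%

Real gross regional product 2013 = 870.6/1.587 = 548.58.
Real gross regional product 2015 = 968.5/1.724 = 561.77.
Change = 561.77/548.58 − 1 = 0.0240.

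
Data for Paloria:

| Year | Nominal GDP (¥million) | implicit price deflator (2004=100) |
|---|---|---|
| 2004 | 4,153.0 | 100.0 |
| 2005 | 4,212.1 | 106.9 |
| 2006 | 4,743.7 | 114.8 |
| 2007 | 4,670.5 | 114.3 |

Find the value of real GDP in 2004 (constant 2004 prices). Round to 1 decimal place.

Real GDP 2004 = 4153.0 / 1.000 = 4153.00.

¥4,153.0 million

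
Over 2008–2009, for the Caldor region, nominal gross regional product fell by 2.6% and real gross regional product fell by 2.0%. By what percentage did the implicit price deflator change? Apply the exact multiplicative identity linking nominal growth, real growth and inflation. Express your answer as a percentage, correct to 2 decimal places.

(1 + g_nom) = (1 + g_real)(1 + π), so π = 0.9740 / 0.9800 − 1 = -0.00612.

-0.61%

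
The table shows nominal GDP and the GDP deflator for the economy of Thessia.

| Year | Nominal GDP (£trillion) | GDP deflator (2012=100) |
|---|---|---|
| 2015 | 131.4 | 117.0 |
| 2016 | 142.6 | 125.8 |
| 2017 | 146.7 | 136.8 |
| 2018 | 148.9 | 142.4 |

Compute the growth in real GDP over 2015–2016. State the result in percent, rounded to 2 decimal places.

0.93%

Real GDP 2015 = 131.4/1.170 = 112.31.
Real GDP 2016 = 142.6/1.258 = 113.35.
Change = 113.35/112.31 − 1 = 0.0093.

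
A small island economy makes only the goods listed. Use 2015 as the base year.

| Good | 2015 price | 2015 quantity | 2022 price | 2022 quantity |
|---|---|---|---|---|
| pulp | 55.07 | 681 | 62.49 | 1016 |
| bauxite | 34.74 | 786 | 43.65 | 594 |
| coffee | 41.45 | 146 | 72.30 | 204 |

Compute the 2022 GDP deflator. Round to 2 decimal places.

Nominal GDP 2022 = 62.49·1016 + 43.65·594 + 72.30·204 = 104167.14.
Real GDP 2022 (at 2015 prices) = 55.07·1016 + 34.74·594 + 41.45·204 = 85042.48.
Deflator = Nominal/Real × 100 = 104167.14/85042.48 × 100 = 122.488.

122.49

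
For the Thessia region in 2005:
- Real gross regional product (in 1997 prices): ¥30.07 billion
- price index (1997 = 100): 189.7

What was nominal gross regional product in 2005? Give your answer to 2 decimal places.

¥57.04 billion

Nominal gross regional product = Real × (price index/100) = 30.07 × 1.897 = 57.04.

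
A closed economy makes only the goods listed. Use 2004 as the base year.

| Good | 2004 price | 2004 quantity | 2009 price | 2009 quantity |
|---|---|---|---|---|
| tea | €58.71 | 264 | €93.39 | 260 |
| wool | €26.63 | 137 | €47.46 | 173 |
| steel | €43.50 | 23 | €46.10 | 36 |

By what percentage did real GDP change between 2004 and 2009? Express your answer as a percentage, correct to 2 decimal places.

6.40%

Real GDP 2004 = Nominal GDP 2004 = 58.71·264 + 26.63·137 + 43.50·23 = 20148.25.
Real GDP 2009 (at 2004 prices) = 58.71·260 + 26.63·173 + 43.50·36 = 21437.59.
Real growth = 21437.59/20148.25 − 1 = 0.0640.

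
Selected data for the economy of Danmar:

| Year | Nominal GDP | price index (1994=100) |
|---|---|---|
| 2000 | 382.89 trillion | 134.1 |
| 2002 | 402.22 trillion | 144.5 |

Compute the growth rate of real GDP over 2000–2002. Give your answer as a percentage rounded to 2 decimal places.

Deflate each year: 2000 → 382.89/1.341 = 285.53; 2002 → 402.22/1.445 = 278.35.
So real GDP changed by 278.35/285.53 − 1 = -0.0251, i.e. -2.51%.

-2.51%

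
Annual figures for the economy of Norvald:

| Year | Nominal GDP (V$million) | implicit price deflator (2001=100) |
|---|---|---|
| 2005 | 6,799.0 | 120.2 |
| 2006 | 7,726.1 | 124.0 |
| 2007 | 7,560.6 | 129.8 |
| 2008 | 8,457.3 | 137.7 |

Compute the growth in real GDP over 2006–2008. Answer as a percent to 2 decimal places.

-1.43%

Real GDP 2006 = 7726.1/1.240 = 6230.73.
Real GDP 2008 = 8457.3/1.377 = 6141.83.
Change = 6141.83/6230.73 − 1 = -0.0143.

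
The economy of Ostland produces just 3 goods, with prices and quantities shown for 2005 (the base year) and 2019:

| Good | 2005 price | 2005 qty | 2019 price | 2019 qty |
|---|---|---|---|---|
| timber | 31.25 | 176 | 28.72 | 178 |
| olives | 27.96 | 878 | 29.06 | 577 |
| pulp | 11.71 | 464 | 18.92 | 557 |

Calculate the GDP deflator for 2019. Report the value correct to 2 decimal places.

Nominal GDP 2019 = 28.72·178 + 29.06·577 + 18.92·557 = 32418.22.
Real GDP 2019 (at 2005 prices) = 31.25·178 + 27.96·577 + 11.71·557 = 28217.89.
Deflator = Nominal/Real × 100 = 32418.22/28217.89 × 100 = 114.885.

114.89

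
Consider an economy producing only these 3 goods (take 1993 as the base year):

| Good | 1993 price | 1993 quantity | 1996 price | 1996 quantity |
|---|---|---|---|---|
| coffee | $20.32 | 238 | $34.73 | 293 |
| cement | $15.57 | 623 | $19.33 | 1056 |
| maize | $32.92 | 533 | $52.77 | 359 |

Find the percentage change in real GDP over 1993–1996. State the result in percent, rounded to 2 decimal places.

6.64%

Real GDP 1993 = Nominal GDP 1993 = 20.32·238 + 15.57·623 + 32.92·533 = 32082.63.
Real GDP 1996 (at 1993 prices) = 20.32·293 + 15.57·1056 + 32.92·359 = 34213.96.
Real growth = 34213.96/32082.63 − 1 = 0.0664.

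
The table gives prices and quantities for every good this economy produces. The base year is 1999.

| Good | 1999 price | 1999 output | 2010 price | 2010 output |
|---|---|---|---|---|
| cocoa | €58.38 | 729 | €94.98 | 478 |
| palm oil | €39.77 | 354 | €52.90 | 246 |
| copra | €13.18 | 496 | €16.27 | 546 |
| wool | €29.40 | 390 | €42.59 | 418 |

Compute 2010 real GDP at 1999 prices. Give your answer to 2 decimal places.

Real GDP 2010 = Σ (p_1999 × q_2010) = 58.38·478 + 39.77·246 + 13.18·546 + 29.40·418 = 57174.54.

€57174.54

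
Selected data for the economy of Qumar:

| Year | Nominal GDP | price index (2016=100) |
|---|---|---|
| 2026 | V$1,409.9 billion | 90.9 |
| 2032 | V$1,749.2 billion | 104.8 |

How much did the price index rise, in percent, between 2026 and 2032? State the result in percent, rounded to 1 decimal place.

15.3%

Price-level change = 104.8 / 90.9 − 1 = 0.1529.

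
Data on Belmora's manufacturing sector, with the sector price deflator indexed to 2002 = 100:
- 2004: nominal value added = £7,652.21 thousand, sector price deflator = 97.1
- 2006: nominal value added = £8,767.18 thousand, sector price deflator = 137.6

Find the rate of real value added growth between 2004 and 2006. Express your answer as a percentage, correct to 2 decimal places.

Deflate each year: 2004 → 7652.21/0.971 = 7880.75; 2006 → 8767.18/1.376 = 6371.50.
So real value added changed by 6371.50/7880.75 − 1 = -0.1915, i.e. -19.15%.

-19.15%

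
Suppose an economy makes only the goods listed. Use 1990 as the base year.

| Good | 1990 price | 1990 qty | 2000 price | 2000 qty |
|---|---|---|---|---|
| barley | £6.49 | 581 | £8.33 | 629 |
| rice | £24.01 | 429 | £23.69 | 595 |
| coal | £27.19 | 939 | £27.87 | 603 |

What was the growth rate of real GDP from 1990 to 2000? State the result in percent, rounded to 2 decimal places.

-12.22%

Real GDP 1990 = Nominal GDP 1990 = 6.49·581 + 24.01·429 + 27.19·939 = 39602.39.
Real GDP 2000 (at 1990 prices) = 6.49·629 + 24.01·595 + 27.19·603 = 34763.73.
Real growth = 34763.73/39602.39 − 1 = -0.1222.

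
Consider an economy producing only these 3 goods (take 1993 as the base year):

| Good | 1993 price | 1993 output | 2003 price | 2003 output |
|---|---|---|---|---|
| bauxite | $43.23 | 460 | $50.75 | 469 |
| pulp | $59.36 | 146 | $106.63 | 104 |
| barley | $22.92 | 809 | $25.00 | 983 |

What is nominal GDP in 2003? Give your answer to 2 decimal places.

Nominal GDP 2003 = Σ (p_2003 × q_2003) = 50.75·469 + 106.63·104 + 25.00·983 = 59466.27.

$59466.27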